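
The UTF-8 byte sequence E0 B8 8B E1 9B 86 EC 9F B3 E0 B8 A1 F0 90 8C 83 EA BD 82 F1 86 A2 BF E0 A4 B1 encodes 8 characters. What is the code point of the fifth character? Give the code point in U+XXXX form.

Offset 0: leading byte 0xE0 = 11100000 → 3-byte char #1 = E0 B8 8B.
Offset 3: leading byte 0xE1 = 11100001 → 3-byte char #2 = E1 9B 86.
Offset 6: leading byte 0xEC = 11101100 → 3-byte char #3 = EC 9F B3.
Offset 9: leading byte 0xE0 = 11100000 → 3-byte char #4 = E0 B8 A1.
Offset 12: leading byte 0xF0 = 11110000 → 4-byte char #5 = F0 90 8C 83.
Leading byte 0xF0 = 11110000 matches 11110xxx → 4-byte sequence.
Byte 1: 0xF0 = 11110000, payload 000 (3 bits).
Byte 2: 0x90 = 10010000 (10xxxxxx ✓), payload 010000.
Byte 3: 0x8C = 10001100 (10xxxxxx ✓), payload 001100.
Byte 4: 0x83 = 10000011 (10xxxxxx ✓), payload 000011.
Concatenate: 000010000001100000011 = 0x10303 (21 bits → U+10303).

U+10303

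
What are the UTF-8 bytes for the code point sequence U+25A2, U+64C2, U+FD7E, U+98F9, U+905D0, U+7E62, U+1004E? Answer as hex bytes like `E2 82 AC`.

U+25A2: 3-byte form → E2 96 A2.
U+64C2: 3-byte form → E6 93 82.
U+FD7E: 3-byte form → EF B5 BE.
U+98F9: 3-byte form → E9 A3 B9.
U+905D0: 4-byte form → F2 90 97 90.
U+7E62: 3-byte form → E7 B9 A2.
U+1004E: 4-byte form → F0 90 81 8E.
Concatenated (23 bytes): E2 96 A2 E6 93 82 EF B5 BE E9 A3 B9 F2 90 97 90 E7 B9 A2 F0 90 81 8E.

E2 96 A2 E6 93 82 EF B5 BE E9 A3 B9 F2 90 97 90 E7 B9 A2 F0 90 81 8E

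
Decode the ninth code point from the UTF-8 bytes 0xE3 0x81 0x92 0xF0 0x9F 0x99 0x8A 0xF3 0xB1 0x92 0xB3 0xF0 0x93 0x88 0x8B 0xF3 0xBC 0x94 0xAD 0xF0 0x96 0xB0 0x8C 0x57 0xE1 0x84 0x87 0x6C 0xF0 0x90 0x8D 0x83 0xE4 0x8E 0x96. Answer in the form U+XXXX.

Offset 0: leading byte 0xE3 = 11100011 → 3-byte char #1 = E3 81 92.
Offset 3: leading byte 0xF0 = 11110000 → 4-byte char #2 = F0 9F 99 8A.
Offset 7: leading byte 0xF3 = 11110011 → 4-byte char #3 = F3 B1 92 B3.
Offset 11: leading byte 0xF0 = 11110000 → 4-byte char #4 = F0 93 88 8B.
Offset 15: leading byte 0xF3 = 11110011 → 4-byte char #5 = F3 BC 94 AD.
Offset 19: leading byte 0xF0 = 11110000 → 4-byte char #6 = F0 96 B0 8C.
Offset 23: leading byte 0x57 = 01010111 → 1-byte char #7 = 57.
Offset 24: leading byte 0xE1 = 11100001 → 3-byte char #8 = E1 84 87.
Offset 27: leading byte 0x6C = 01101100 → 1-byte char #9 = 6C.
Leading byte 0x6C = 01101100 matches 0xxxxxxx → 1-byte sequence.
Byte 1: 0x6C = 01101100, payload 1101100 (7 bits).
Concatenate: 1101100 = 0x6C (7 bits → U+006C).

U+006C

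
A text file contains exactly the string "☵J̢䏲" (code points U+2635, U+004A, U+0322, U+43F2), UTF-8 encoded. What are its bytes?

E2 98 B5 4A CC A2 E4 8F B2

U+2635: 3-byte form → E2 98 B5.
U+004A: 1-byte form → 4A.
U+0322: 2-byte form → CC A2.
U+43F2: 3-byte form → E4 8F B2.
Concatenated (9 bytes): E2 98 B5 4A CC A2 E4 8F B2.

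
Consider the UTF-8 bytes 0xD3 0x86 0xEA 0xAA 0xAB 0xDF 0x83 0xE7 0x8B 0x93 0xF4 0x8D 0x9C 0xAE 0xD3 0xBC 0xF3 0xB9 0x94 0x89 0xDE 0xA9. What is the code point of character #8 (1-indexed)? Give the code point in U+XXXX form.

U+07A9

Offset 0: leading byte 0xD3 = 11010011 → 2-byte char #1 = D3 86.
Offset 2: leading byte 0xEA = 11101010 → 3-byte char #2 = EA AA AB.
Offset 5: leading byte 0xDF = 11011111 → 2-byte char #3 = DF 83.
Offset 7: leading byte 0xE7 = 11100111 → 3-byte char #4 = E7 8B 93.
Offset 10: leading byte 0xF4 = 11110100 → 4-byte char #5 = F4 8D 9C AE.
Offset 14: leading byte 0xD3 = 11010011 → 2-byte char #6 = D3 BC.
Offset 16: leading byte 0xF3 = 11110011 → 4-byte char #7 = F3 B9 94 89.
Offset 20: leading byte 0xDE = 11011110 → 2-byte char #8 = DE A9.
Leading byte 0xDE = 11011110 matches 110xxxxx → 2-byte sequence.
Byte 1: 0xDE = 11011110, payload 11110 (5 bits).
Byte 2: 0xA9 = 10101001 (10xxxxxx ✓), payload 101001.
Concatenate: 11110101001 = 0x7A9 (11 bits → U+07A9).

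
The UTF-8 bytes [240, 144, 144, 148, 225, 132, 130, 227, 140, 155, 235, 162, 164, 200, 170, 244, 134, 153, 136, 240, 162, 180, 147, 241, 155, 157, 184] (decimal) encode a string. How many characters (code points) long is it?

8

Byte at offset 0: 0xF0 = 11110000 → 4-byte char (#1). Advance 4.
Byte at offset 4: 0xE1 = 11100001 → 3-byte char (#2). Advance 3.
Byte at offset 7: 0xE3 = 11100011 → 3-byte char (#3). Advance 3.
Byte at offset 10: 0xEB = 11101011 → 3-byte char (#4). Advance 3.
Byte at offset 13: 0xC8 = 11001000 → 2-byte char (#5). Advance 2.
Byte at offset 15: 0xF4 = 11110100 → 4-byte char (#6). Advance 4.
Byte at offset 19: 0xF0 = 11110000 → 4-byte char (#7). Advance 4.
Byte at offset 23: 0xF1 = 11110001 → 4-byte char (#8). Advance 4.
Reached end at offset 27 after 8 code points.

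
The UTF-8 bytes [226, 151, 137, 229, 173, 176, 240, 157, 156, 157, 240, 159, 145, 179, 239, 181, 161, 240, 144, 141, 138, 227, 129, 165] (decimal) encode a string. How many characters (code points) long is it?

Byte at offset 0: 0xE2 = 11100010 → 3-byte char (#1). Advance 3.
Byte at offset 3: 0xE5 = 11100101 → 3-byte char (#2). Advance 3.
Byte at offset 6: 0xF0 = 11110000 → 4-byte char (#3). Advance 4.
Byte at offset 10: 0xF0 = 11110000 → 4-byte char (#4). Advance 4.
Byte at offset 14: 0xEF = 11101111 → 3-byte char (#5). Advance 3.
Byte at offset 17: 0xF0 = 11110000 → 4-byte char (#6). Advance 4.
Byte at offset 21: 0xE3 = 11100011 → 3-byte char (#7). Advance 3.
Reached end at offset 24 after 7 code points.

7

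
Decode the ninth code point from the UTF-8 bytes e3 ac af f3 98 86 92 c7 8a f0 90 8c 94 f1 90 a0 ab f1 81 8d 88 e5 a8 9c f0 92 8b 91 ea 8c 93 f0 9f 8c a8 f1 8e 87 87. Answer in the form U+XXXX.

U+A313

Offset 0: leading byte 0xE3 = 11100011 → 3-byte char #1 = E3 AC AF.
Offset 3: leading byte 0xF3 = 11110011 → 4-byte char #2 = F3 98 86 92.
Offset 7: leading byte 0xC7 = 11000111 → 2-byte char #3 = C7 8A.
Offset 9: leading byte 0xF0 = 11110000 → 4-byte char #4 = F0 90 8C 94.
Offset 13: leading byte 0xF1 = 11110001 → 4-byte char #5 = F1 90 A0 AB.
Offset 17: leading byte 0xF1 = 11110001 → 4-byte char #6 = F1 81 8D 88.
Offset 21: leading byte 0xE5 = 11100101 → 3-byte char #7 = E5 A8 9C.
Offset 24: leading byte 0xF0 = 11110000 → 4-byte char #8 = F0 92 8B 91.
Offset 28: leading byte 0xEA = 11101010 → 3-byte char #9 = EA 8C 93.
Leading byte 0xEA = 11101010 matches 1110xxxx → 3-byte sequence.
Byte 1: 0xEA = 11101010, payload 1010 (4 bits).
Byte 2: 0x8C = 10001100 (10xxxxxx ✓), payload 001100.
Byte 3: 0x93 = 10010011 (10xxxxxx ✓), payload 010011.
Concatenate: 1010001100010011 = 0xA313 (16 bits → U+A313).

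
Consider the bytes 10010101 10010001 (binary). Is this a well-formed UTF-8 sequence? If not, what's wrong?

Byte 0x95 = 10010101 has the form 10xxxxxx — a continuation byte — but there is no preceding leading byte.

invalid (continuation byte with no leading byte)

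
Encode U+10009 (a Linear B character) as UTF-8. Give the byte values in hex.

U+10009 = 0x10009 = 65545 decimal. In range U+10000–U+10FFFF → 4-byte form: 11110xxx 10xxxxxx 10xxxxxx 10xxxxxx.
Binary (21 bits): 000010000000000001001.
Split 3+6+6+6: 000 | 010000 | 000000 | 001001.
Byte 1: 11110000 = 0xF0.
Byte 2: 10010000 = 0x90.
Byte 3: 10000000 = 0x80.
Byte 4: 10001001 = 0x89.

F0 90 80 89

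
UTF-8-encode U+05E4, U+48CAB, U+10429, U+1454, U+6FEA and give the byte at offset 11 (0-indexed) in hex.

0x91

U+05E4 → 2-byte form D7 A4 at offsets 0–1.
U+48CAB → 4-byte form F1 88 B2 AB at offsets 2–5.
U+10429 → 4-byte form F0 90 90 A9 at offsets 6–9.
U+1454 → 3-byte form E1 91 94 at offsets 10–12.
Offset 11 falls in char 4's range; it's byte 2 of E1 91 94 = 0x91.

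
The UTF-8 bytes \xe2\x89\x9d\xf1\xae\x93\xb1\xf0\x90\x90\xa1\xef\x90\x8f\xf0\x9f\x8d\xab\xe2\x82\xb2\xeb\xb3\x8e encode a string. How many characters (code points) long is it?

Byte at offset 0: 0xE2 = 11100010 → 3-byte char (#1). Advance 3.
Byte at offset 3: 0xF1 = 11110001 → 4-byte char (#2). Advance 4.
Byte at offset 7: 0xF0 = 11110000 → 4-byte char (#3). Advance 4.
Byte at offset 11: 0xEF = 11101111 → 3-byte char (#4). Advance 3.
Byte at offset 14: 0xF0 = 11110000 → 4-byte char (#5). Advance 4.
Byte at offset 18: 0xE2 = 11100010 → 3-byte char (#6). Advance 3.
Byte at offset 21: 0xEB = 11101011 → 3-byte char (#7). Advance 3.
Reached end at offset 24 after 7 code points.

7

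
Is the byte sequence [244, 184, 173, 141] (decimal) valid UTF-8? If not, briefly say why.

invalid (encodes a value above U+10FFFF)

Leading byte 0xF4 = 11110100 → 4-byte form.
Payload = 0x138B4D, which exceeds U+10FFFF, the maximum Unicode code point. (Leading bytes F5–FF, or F4 followed by ≥ 0x90, are invalid.)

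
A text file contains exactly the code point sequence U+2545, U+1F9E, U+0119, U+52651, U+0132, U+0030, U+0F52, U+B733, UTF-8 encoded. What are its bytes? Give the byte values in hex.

U+2545: 3-byte form → E2 95 85.
U+1F9E: 3-byte form → E1 BE 9E.
U+0119: 2-byte form → C4 99.
U+52651: 4-byte form → F1 92 99 91.
U+0132: 2-byte form → C4 B2.
U+0030: 1-byte form → 30.
U+0F52: 3-byte form → E0 BD 92.
U+B733: 3-byte form → EB 9C B3.
Concatenated (21 bytes): E2 95 85 E1 BE 9E C4 99 F1 92 99 91 C4 B2 30 E0 BD 92 EB 9C B3.

E2 95 85 E1 BE 9E C4 99 F1 92 99 91 C4 B2 30 E0 BD 92 EB 9C B3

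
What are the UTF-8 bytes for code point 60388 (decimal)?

EE AF A4

U+EBE4 = 0xEBE4 = 60388 decimal. In range U+0800–U+FFFF → 3-byte form: 1110xxxx 10xxxxxx 10xxxxxx.
Binary (16 bits): 1110101111100100.
Split 4+6+6: 1110 | 101111 | 100100.
Byte 1: 11101110 = 0xEE.
Byte 2: 10101111 = 0xAF.
Byte 3: 10100100 = 0xA4.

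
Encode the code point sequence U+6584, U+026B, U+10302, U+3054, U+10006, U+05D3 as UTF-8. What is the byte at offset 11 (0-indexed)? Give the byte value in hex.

U+6584 → 3-byte form E6 96 84 at offsets 0–2.
U+026B → 2-byte form C9 AB at offsets 3–4.
U+10302 → 4-byte form F0 90 8C 82 at offsets 5–8.
U+3054 → 3-byte form E3 81 94 at offsets 9–11.
Offset 11 falls in char 4's range; it's byte 3 of E3 81 94 = 0x94.

0x94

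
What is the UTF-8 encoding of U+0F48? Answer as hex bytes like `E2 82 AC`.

U+0F48 = 0xF48 = 3912 decimal. In range U+0800–U+FFFF → 3-byte form: 1110xxxx 10xxxxxx 10xxxxxx.
Binary (16 bits): 0000111101001000.
Split 4+6+6: 0000 | 111101 | 001000.
Byte 1: 11100000 = 0xE0.
Byte 2: 10111101 = 0xBD.
Byte 3: 10001000 = 0x88.

E0 BD 88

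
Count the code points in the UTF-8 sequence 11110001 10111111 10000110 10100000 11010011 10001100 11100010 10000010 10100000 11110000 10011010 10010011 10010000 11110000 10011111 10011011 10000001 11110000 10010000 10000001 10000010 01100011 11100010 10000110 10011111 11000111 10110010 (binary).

9

Byte at offset 0: 0xF1 = 11110001 → 4-byte char (#1). Advance 4.
Byte at offset 4: 0xD3 = 11010011 → 2-byte char (#2). Advance 2.
Byte at offset 6: 0xE2 = 11100010 → 3-byte char (#3). Advance 3.
Byte at offset 9: 0xF0 = 11110000 → 4-byte char (#4). Advance 4.
Byte at offset 13: 0xF0 = 11110000 → 4-byte char (#5). Advance 4.
Byte at offset 17: 0xF0 = 11110000 → 4-byte char (#6). Advance 4.
Byte at offset 21: 0x63 = 01100011 → 1-byte char (#7). Advance 1.
Byte at offset 22: 0xE2 = 11100010 → 3-byte char (#8). Advance 3.
Byte at offset 25: 0xC7 = 11000111 → 2-byte char (#9). Advance 2.
Reached end at offset 27 after 9 code points.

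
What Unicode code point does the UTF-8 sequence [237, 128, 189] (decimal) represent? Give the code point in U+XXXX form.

Leading byte 0xED = 11101101 matches 1110xxxx → 3-byte sequence.
Byte 1: 0xED = 11101101, payload 1101 (4 bits).
Byte 2: 0x80 = 10000000 (10xxxxxx ✓), payload 000000.
Byte 3: 0xBD = 10111101 (10xxxxxx ✓), payload 111101.
Concatenate: 1101000000111101 = 0xD03D (16 bits → U+D03D).

U+D03D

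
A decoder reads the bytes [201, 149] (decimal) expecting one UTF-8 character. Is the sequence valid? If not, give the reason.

Leading byte 0xC9 = 11001001 → 2-byte form.
Continuation bytes 0x95=10010101 all match 10xxxxxx.
Decoded value 0x255 is ≥ 0x80 (shortest form) and not a surrogate.

valid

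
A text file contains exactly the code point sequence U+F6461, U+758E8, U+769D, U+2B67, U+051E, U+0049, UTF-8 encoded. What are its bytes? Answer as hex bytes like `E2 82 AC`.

F3 B6 91 A1 F1 B5 A3 A8 E7 9A 9D E2 AD A7 D4 9E 49

U+F6461: 4-byte form → F3 B6 91 A1.
U+758E8: 4-byte form → F1 B5 A3 A8.
U+769D: 3-byte form → E7 9A 9D.
U+2B67: 3-byte form → E2 AD A7.
U+051E: 2-byte form → D4 9E.
U+0049: 1-byte form → 49.
Concatenated (17 bytes): F3 B6 91 A1 F1 B5 A3 A8 E7 9A 9D E2 AD A7 D4 9E 49.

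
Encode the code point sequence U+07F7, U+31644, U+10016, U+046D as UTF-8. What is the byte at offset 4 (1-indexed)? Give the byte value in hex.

0xB1

1-indexed offset 4 is 0-indexed offset 3.
U+07F7 → 2-byte form DF B7 at offsets 0–1.
U+31644 → 4-byte form F0 B1 99 84 at offsets 2–5.
Offset 3 falls in char 2's range; it's byte 2 of F0 B1 99 84 = 0xB1.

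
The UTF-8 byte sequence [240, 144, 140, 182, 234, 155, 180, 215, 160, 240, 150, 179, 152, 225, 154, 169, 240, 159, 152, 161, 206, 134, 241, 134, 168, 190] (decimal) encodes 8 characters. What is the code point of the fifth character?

U+16A9

Offset 0: leading byte 0xF0 = 11110000 → 4-byte char #1 = F0 90 8C B6.
Offset 4: leading byte 0xEA = 11101010 → 3-byte char #2 = EA 9B B4.
Offset 7: leading byte 0xD7 = 11010111 → 2-byte char #3 = D7 A0.
Offset 9: leading byte 0xF0 = 11110000 → 4-byte char #4 = F0 96 B3 98.
Offset 13: leading byte 0xE1 = 11100001 → 3-byte char #5 = E1 9A A9.
Leading byte 0xE1 = 11100001 matches 1110xxxx → 3-byte sequence.
Byte 1: 0xE1 = 11100001, payload 0001 (4 bits).
Byte 2: 0x9A = 10011010 (10xxxxxx ✓), payload 011010.
Byte 3: 0xA9 = 10101001 (10xxxxxx ✓), payload 101001.
Concatenate: 0001011010101001 = 0x16A9 (16 bits → U+16A9).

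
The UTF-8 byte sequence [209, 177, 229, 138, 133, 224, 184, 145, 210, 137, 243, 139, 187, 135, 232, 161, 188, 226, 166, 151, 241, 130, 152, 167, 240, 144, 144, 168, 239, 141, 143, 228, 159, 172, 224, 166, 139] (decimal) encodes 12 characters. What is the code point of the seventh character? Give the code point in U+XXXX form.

Offset 0: leading byte 0xD1 = 11010001 → 2-byte char #1 = D1 B1.
Offset 2: leading byte 0xE5 = 11100101 → 3-byte char #2 = E5 8A 85.
Offset 5: leading byte 0xE0 = 11100000 → 3-byte char #3 = E0 B8 91.
Offset 8: leading byte 0xD2 = 11010010 → 2-byte char #4 = D2 89.
Offset 10: leading byte 0xF3 = 11110011 → 4-byte char #5 = F3 8B BB 87.
Offset 14: leading byte 0xE8 = 11101000 → 3-byte char #6 = E8 A1 BC.
Offset 17: leading byte 0xE2 = 11100010 → 3-byte char #7 = E2 A6 97.
Leading byte 0xE2 = 11100010 matches 1110xxxx → 3-byte sequence.
Byte 1: 0xE2 = 11100010, payload 0010 (4 bits).
Byte 2: 0xA6 = 10100110 (10xxxxxx ✓), payload 100110.
Byte 3: 0x97 = 10010111 (10xxxxxx ✓), payload 010111.
Concatenate: 0010100110010111 = 0x2997 (16 bits → U+2997).

U+2997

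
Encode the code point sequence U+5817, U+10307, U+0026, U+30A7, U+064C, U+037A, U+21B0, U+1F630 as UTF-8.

E5 A0 97 F0 90 8C 87 26 E3 82 A7 D9 8C CD BA E2 86 B0 F0 9F 98 B0

U+5817: 3-byte form → E5 A0 97.
U+10307: 4-byte form → F0 90 8C 87.
U+0026: 1-byte form → 26.
U+30A7: 3-byte form → E3 82 A7.
U+064C: 2-byte form → D9 8C.
U+037A: 2-byte form → CD BA.
U+21B0: 3-byte form → E2 86 B0.
U+1F630: 4-byte form → F0 9F 98 B0.
Concatenated (22 bytes): E5 A0 97 F0 90 8C 87 26 E3 82 A7 D9 8C CD BA E2 86 B0 F0 9F 98 B0.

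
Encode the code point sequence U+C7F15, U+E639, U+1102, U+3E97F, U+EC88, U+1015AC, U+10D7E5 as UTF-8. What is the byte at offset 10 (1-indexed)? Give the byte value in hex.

1-indexed offset 10 is 0-indexed offset 9.
U+C7F15 → 4-byte form F3 87 BC 95 at offsets 0–3.
U+E639 → 3-byte form EE 98 B9 at offsets 4–6.
U+1102 → 3-byte form E1 84 82 at offsets 7–9.
Offset 9 falls in char 3's range; it's byte 3 of E1 84 82 = 0x82.

0x82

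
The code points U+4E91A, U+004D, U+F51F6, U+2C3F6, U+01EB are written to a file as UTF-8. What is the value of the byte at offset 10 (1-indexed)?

0xF0

1-indexed offset 10 is 0-indexed offset 9.
U+4E91A → 4-byte form F1 8E A4 9A at offsets 0–3.
U+004D → 1-byte form 4D at offsets 4–4.
U+F51F6 → 4-byte form F3 B5 87 B6 at offsets 5–8.
U+2C3F6 → 4-byte form F0 AC 8F B6 at offsets 9–12.
Offset 9 falls in char 4's range; it's byte 1 of F0 AC 8F B6 = 0xF0.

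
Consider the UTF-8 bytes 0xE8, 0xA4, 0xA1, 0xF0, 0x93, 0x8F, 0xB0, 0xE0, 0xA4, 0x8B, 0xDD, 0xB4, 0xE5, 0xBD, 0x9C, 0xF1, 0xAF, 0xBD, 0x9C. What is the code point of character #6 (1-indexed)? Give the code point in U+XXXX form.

U+6FF5C

Offset 0: leading byte 0xE8 = 11101000 → 3-byte char #1 = E8 A4 A1.
Offset 3: leading byte 0xF0 = 11110000 → 4-byte char #2 = F0 93 8F B0.
Offset 7: leading byte 0xE0 = 11100000 → 3-byte char #3 = E0 A4 8B.
Offset 10: leading byte 0xDD = 11011101 → 2-byte char #4 = DD B4.
Offset 12: leading byte 0xE5 = 11100101 → 3-byte char #5 = E5 BD 9C.
Offset 15: leading byte 0xF1 = 11110001 → 4-byte char #6 = F1 AF BD 9C.
Leading byte 0xF1 = 11110001 matches 11110xxx → 4-byte sequence.
Byte 1: 0xF1 = 11110001, payload 001 (3 bits).
Byte 2: 0xAF = 10101111 (10xxxxxx ✓), payload 101111.
Byte 3: 0xBD = 10111101 (10xxxxxx ✓), payload 111101.
Byte 4: 0x9C = 10011100 (10xxxxxx ✓), payload 011100.
Concatenate: 001101111111101011100 = 0x6FF5C (21 bits → U+6FF5C).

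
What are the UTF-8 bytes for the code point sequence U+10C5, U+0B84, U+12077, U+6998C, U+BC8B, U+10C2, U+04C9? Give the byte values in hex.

U+10C5: 3-byte form → E1 83 85.
U+0B84: 3-byte form → E0 AE 84.
U+12077: 4-byte form → F0 92 81 B7.
U+6998C: 4-byte form → F1 A9 A6 8C.
U+BC8B: 3-byte form → EB B2 8B.
U+10C2: 3-byte form → E1 83 82.
U+04C9: 2-byte form → D3 89.
Concatenated (22 bytes): E1 83 85 E0 AE 84 F0 92 81 B7 F1 A9 A6 8C EB B2 8B E1 83 82 D3 89.

E1 83 85 E0 AE 84 F0 92 81 B7 F1 A9 A6 8C EB B2 8B E1 83 82 D3 89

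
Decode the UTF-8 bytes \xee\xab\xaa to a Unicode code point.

U+EAEA

Leading byte 0xEE = 11101110 matches 1110xxxx → 3-byte sequence.
Byte 1: 0xEE = 11101110, payload 1110 (4 bits).
Byte 2: 0xAB = 10101011 (10xxxxxx ✓), payload 101011.
Byte 3: 0xAA = 10101010 (10xxxxxx ✓), payload 101010.
Concatenate: 1110101011101010 = 0xEAEA (16 bits → U+EAEA).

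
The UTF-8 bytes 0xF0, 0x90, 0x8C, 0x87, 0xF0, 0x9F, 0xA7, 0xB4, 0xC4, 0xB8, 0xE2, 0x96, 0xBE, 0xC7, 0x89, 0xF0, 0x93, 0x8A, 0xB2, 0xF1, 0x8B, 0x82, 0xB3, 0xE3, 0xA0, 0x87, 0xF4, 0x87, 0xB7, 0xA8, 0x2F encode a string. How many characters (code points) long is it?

Byte at offset 0: 0xF0 = 11110000 → 4-byte char (#1). Advance 4.
Byte at offset 4: 0xF0 = 11110000 → 4-byte char (#2). Advance 4.
Byte at offset 8: 0xC4 = 11000100 → 2-byte char (#3). Advance 2.
Byte at offset 10: 0xE2 = 11100010 → 3-byte char (#4). Advance 3.
Byte at offset 13: 0xC7 = 11000111 → 2-byte char (#5). Advance 2.
Byte at offset 15: 0xF0 = 11110000 → 4-byte char (#6). Advance 4.
Byte at offset 19: 0xF1 = 11110001 → 4-byte char (#7). Advance 4.
Byte at offset 23: 0xE3 = 11100011 → 3-byte char (#8). Advance 3.
Byte at offset 26: 0xF4 = 11110100 → 4-byte char (#9). Advance 4.
Byte at offset 30: 0x2F = 00101111 → 1-byte char (#10). Advance 1.
Reached end at offset 31 after 10 code points.

10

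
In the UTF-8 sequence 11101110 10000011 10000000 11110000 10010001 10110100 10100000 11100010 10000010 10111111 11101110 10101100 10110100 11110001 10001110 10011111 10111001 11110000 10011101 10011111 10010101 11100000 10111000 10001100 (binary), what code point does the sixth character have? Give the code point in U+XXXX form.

U+1D7D5

Offset 0: leading byte 0xEE = 11101110 → 3-byte char #1 = EE 83 80.
Offset 3: leading byte 0xF0 = 11110000 → 4-byte char #2 = F0 91 B4 A0.
Offset 7: leading byte 0xE2 = 11100010 → 3-byte char #3 = E2 82 BF.
Offset 10: leading byte 0xEE = 11101110 → 3-byte char #4 = EE AC B4.
Offset 13: leading byte 0xF1 = 11110001 → 4-byte char #5 = F1 8E 9F B9.
Offset 17: leading byte 0xF0 = 11110000 → 4-byte char #6 = F0 9D 9F 95.
Leading byte 0xF0 = 11110000 matches 11110xxx → 4-byte sequence.
Byte 1: 0xF0 = 11110000, payload 000 (3 bits).
Byte 2: 0x9D = 10011101 (10xxxxxx ✓), payload 011101.
Byte 3: 0x9F = 10011111 (10xxxxxx ✓), payload 011111.
Byte 4: 0x95 = 10010101 (10xxxxxx ✓), payload 010101.
Concatenate: 000011101011111010101 = 0x1D7D5 (21 bits → U+1D7D5).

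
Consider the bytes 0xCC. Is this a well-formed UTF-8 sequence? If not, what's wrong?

invalid (sequence truncated)

Leading byte 0xCC = 11001100 → 2-byte form, but only 1 byte is present.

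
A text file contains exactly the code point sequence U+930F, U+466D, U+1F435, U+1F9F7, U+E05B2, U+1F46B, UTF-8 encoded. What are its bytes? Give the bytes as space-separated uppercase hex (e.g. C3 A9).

E9 8C 8F E4 99 AD F0 9F 90 B5 F0 9F A7 B7 F3 A0 96 B2 F0 9F 91 AB

U+930F: 3-byte form → E9 8C 8F.
U+466D: 3-byte form → E4 99 AD.
U+1F435: 4-byte form → F0 9F 90 B5.
U+1F9F7: 4-byte form → F0 9F A7 B7.
U+E05B2: 4-byte form → F3 A0 96 B2.
U+1F46B: 4-byte form → F0 9F 91 AB.
Concatenated (22 bytes): E9 8C 8F E4 99 AD F0 9F 90 B5 F0 9F A7 B7 F3 A0 96 B2 F0 9F 91 AB.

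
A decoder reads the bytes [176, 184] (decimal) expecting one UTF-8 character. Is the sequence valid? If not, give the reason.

Byte 0xB0 = 10110000 has the form 10xxxxxx — a continuation byte — but there is no preceding leading byte.

invalid (continuation byte with no leading byte)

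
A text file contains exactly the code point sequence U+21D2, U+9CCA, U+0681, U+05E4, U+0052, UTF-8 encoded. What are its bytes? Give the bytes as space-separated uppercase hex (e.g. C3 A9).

E2 87 92 E9 B3 8A DA 81 D7 A4 52

U+21D2: 3-byte form → E2 87 92.
U+9CCA: 3-byte form → E9 B3 8A.
U+0681: 2-byte form → DA 81.
U+05E4: 2-byte form → D7 A4.
U+0052: 1-byte form → 52.
Concatenated (11 bytes): E2 87 92 E9 B3 8A DA 81 D7 A4 52.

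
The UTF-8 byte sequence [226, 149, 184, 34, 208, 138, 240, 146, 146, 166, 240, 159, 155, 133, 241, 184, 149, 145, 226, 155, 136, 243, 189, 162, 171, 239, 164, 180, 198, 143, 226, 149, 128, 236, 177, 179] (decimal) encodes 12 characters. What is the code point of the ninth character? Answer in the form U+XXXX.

Offset 0: leading byte 0xE2 = 11100010 → 3-byte char #1 = E2 95 B8.
Offset 3: leading byte 0x22 = 00100010 → 1-byte char #2 = 22.
Offset 4: leading byte 0xD0 = 11010000 → 2-byte char #3 = D0 8A.
Offset 6: leading byte 0xF0 = 11110000 → 4-byte char #4 = F0 92 92 A6.
Offset 10: leading byte 0xF0 = 11110000 → 4-byte char #5 = F0 9F 9B 85.
Offset 14: leading byte 0xF1 = 11110001 → 4-byte char #6 = F1 B8 95 91.
Offset 18: leading byte 0xE2 = 11100010 → 3-byte char #7 = E2 9B 88.
Offset 21: leading byte 0xF3 = 11110011 → 4-byte char #8 = F3 BD A2 AB.
Offset 25: leading byte 0xEF = 11101111 → 3-byte char #9 = EF A4 B4.
Leading byte 0xEF = 11101111 matches 1110xxxx → 3-byte sequence.
Byte 1: 0xEF = 11101111, payload 1111 (4 bits).
Byte 2: 0xA4 = 10100100 (10xxxxxx ✓), payload 100100.
Byte 3: 0xB4 = 10110100 (10xxxxxx ✓), payload 110100.
Concatenate: 1111100100110100 = 0xF934 (16 bits → U+F934).

U+F934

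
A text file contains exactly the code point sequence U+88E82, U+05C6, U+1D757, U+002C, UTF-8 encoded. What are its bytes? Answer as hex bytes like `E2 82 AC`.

F2 88 BA 82 D7 86 F0 9D 9D 97 2C

U+88E82: 4-byte form → F2 88 BA 82.
U+05C6: 2-byte form → D7 86.
U+1D757: 4-byte form → F0 9D 9D 97.
U+002C: 1-byte form → 2C.
Concatenated (11 bytes): F2 88 BA 82 D7 86 F0 9D 9D 97 2C.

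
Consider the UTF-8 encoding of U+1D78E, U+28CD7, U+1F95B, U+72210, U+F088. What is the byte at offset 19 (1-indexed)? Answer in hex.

1-indexed offset 19 is 0-indexed offset 18.
U+1D78E → 4-byte form F0 9D 9E 8E at offsets 0–3.
U+28CD7 → 4-byte form F0 A8 B3 97 at offsets 4–7.
U+1F95B → 4-byte form F0 9F A5 9B at offsets 8–11.
U+72210 → 4-byte form F1 B2 88 90 at offsets 12–15.
U+F088 → 3-byte form EF 82 88 at offsets 16–18.
Offset 18 falls in char 5's range; it's byte 3 of EF 82 88 = 0x88.

0x88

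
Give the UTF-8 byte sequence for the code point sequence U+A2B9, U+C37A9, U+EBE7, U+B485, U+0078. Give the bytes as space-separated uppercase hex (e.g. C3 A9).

EA 8A B9 F3 83 9E A9 EE AF A7 EB 92 85 78

U+A2B9: 3-byte form → EA 8A B9.
U+C37A9: 4-byte form → F3 83 9E A9.
U+EBE7: 3-byte form → EE AF A7.
U+B485: 3-byte form → EB 92 85.
U+0078: 1-byte form → 78.
Concatenated (14 bytes): EA 8A B9 F3 83 9E A9 EE AF A7 EB 92 85 78.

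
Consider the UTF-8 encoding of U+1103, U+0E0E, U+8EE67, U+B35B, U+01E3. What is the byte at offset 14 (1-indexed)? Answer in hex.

0xC7

1-indexed offset 14 is 0-indexed offset 13.
U+1103 → 3-byte form E1 84 83 at offsets 0–2.
U+0E0E → 3-byte form E0 B8 8E at offsets 3–5.
U+8EE67 → 4-byte form F2 8E B9 A7 at offsets 6–9.
U+B35B → 3-byte form EB 8D 9B at offsets 10–12.
U+01E3 → 2-byte form C7 A3 at offsets 13–14.
Offset 13 falls in char 5's range; it's byte 1 of C7 A3 = 0xC7.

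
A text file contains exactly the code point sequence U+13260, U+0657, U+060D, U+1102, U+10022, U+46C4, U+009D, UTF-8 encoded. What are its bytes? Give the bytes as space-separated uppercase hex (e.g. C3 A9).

U+13260: 4-byte form → F0 93 89 A0.
U+0657: 2-byte form → D9 97.
U+060D: 2-byte form → D8 8D.
U+1102: 3-byte form → E1 84 82.
U+10022: 4-byte form → F0 90 80 A2.
U+46C4: 3-byte form → E4 9B 84.
U+009D: 2-byte form → C2 9D.
Concatenated (20 bytes): F0 93 89 A0 D9 97 D8 8D E1 84 82 F0 90 80 A2 E4 9B 84 C2 9D.

F0 93 89 A0 D9 97 D8 8D E1 84 82 F0 90 80 A2 E4 9B 84 C2 9D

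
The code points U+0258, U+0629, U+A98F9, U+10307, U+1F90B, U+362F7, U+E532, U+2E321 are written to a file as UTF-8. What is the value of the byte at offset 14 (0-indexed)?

0xA4

U+0258 → 2-byte form C9 98 at offsets 0–1.
U+0629 → 2-byte form D8 A9 at offsets 2–3.
U+A98F9 → 4-byte form F2 A9 A3 B9 at offsets 4–7.
U+10307 → 4-byte form F0 90 8C 87 at offsets 8–11.
U+1F90B → 4-byte form F0 9F A4 8B at offsets 12–15.
Offset 14 falls in char 5's range; it's byte 3 of F0 9F A4 8B = 0xA4.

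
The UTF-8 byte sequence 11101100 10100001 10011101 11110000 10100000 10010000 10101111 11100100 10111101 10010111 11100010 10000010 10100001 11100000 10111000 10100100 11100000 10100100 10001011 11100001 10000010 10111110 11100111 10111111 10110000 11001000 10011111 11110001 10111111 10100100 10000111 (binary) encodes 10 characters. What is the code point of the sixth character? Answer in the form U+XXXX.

U+090B

Offset 0: leading byte 0xEC = 11101100 → 3-byte char #1 = EC A1 9D.
Offset 3: leading byte 0xF0 = 11110000 → 4-byte char #2 = F0 A0 90 AF.
Offset 7: leading byte 0xE4 = 11100100 → 3-byte char #3 = E4 BD 97.
Offset 10: leading byte 0xE2 = 11100010 → 3-byte char #4 = E2 82 A1.
Offset 13: leading byte 0xE0 = 11100000 → 3-byte char #5 = E0 B8 A4.
Offset 16: leading byte 0xE0 = 11100000 → 3-byte char #6 = E0 A4 8B.
Leading byte 0xE0 = 11100000 matches 1110xxxx → 3-byte sequence.
Byte 1: 0xE0 = 11100000, payload 0000 (4 bits).
Byte 2: 0xA4 = 10100100 (10xxxxxx ✓), payload 100100.
Byte 3: 0x8B = 10001011 (10xxxxxx ✓), payload 001011.
Concatenate: 0000100100001011 = 0x90B (16 bits → U+090B).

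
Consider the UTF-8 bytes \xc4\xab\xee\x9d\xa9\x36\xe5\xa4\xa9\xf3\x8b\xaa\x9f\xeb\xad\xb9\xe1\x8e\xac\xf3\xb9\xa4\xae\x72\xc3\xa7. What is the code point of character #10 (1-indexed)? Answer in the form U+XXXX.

U+00E7

Offset 0: leading byte 0xC4 = 11000100 → 2-byte char #1 = C4 AB.
Offset 2: leading byte 0xEE = 11101110 → 3-byte char #2 = EE 9D A9.
Offset 5: leading byte 0x36 = 00110110 → 1-byte char #3 = 36.
Offset 6: leading byte 0xE5 = 11100101 → 3-byte char #4 = E5 A4 A9.
Offset 9: leading byte 0xF3 = 11110011 → 4-byte char #5 = F3 8B AA 9F.
Offset 13: leading byte 0xEB = 11101011 → 3-byte char #6 = EB AD B9.
Offset 16: leading byte 0xE1 = 11100001 → 3-byte char #7 = E1 8E AC.
Offset 19: leading byte 0xF3 = 11110011 → 4-byte char #8 = F3 B9 A4 AE.
Offset 23: leading byte 0x72 = 01110010 → 1-byte char #9 = 72.
Offset 24: leading byte 0xC3 = 11000011 → 2-byte char #10 = C3 A7.
Leading byte 0xC3 = 11000011 matches 110xxxxx → 2-byte sequence.
Byte 1: 0xC3 = 11000011, payload 00011 (5 bits).
Byte 2: 0xA7 = 10100111 (10xxxxxx ✓), payload 100111.
Concatenate: 00011100111 = 0xE7 (11 bits → U+00E7).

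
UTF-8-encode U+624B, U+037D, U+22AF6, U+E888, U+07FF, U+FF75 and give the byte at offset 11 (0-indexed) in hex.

U+624B → 3-byte form E6 89 8B at offsets 0–2.
U+037D → 2-byte form CD BD at offsets 3–4.
U+22AF6 → 4-byte form F0 A2 AB B6 at offsets 5–8.
U+E888 → 3-byte form EE A2 88 at offsets 9–11.
Offset 11 falls in char 4's range; it's byte 3 of EE A2 88 = 0x88.

0x88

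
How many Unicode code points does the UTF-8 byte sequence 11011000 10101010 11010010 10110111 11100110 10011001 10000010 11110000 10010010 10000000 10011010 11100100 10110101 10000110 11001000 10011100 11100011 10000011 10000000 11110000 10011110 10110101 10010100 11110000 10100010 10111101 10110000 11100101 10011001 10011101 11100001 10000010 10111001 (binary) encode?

Byte at offset 0: 0xD8 = 11011000 → 2-byte char (#1). Advance 2.
Byte at offset 2: 0xD2 = 11010010 → 2-byte char (#2). Advance 2.
Byte at offset 4: 0xE6 = 11100110 → 3-byte char (#3). Advance 3.
Byte at offset 7: 0xF0 = 11110000 → 4-byte char (#4). Advance 4.
Byte at offset 11: 0xE4 = 11100100 → 3-byte char (#5). Advance 3.
Byte at offset 14: 0xC8 = 11001000 → 2-byte char (#6). Advance 2.
Byte at offset 16: 0xE3 = 11100011 → 3-byte char (#7). Advance 3.
Byte at offset 19: 0xF0 = 11110000 → 4-byte char (#8). Advance 4.
Byte at offset 23: 0xF0 = 11110000 → 4-byte char (#9). Advance 4.
Byte at offset 27: 0xE5 = 11100101 → 3-byte char (#10). Advance 3.
Byte at offset 30: 0xE1 = 11100001 → 3-byte char (#11). Advance 3.
Reached end at offset 33 after 11 code points.

11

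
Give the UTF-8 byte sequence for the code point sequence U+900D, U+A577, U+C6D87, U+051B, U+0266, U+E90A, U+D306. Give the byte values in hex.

E9 80 8D EA 95 B7 F3 86 B6 87 D4 9B C9 A6 EE A4 8A ED 8C 86

U+900D: 3-byte form → E9 80 8D.
U+A577: 3-byte form → EA 95 B7.
U+C6D87: 4-byte form → F3 86 B6 87.
U+051B: 2-byte form → D4 9B.
U+0266: 2-byte form → C9 A6.
U+E90A: 3-byte form → EE A4 8A.
U+D306: 3-byte form → ED 8C 86.
Concatenated (20 bytes): E9 80 8D EA 95 B7 F3 86 B6 87 D4 9B C9 A6 EE A4 8A ED 8C 86.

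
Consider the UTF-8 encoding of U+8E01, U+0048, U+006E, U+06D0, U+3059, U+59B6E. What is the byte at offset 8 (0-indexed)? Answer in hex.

U+8E01 → 3-byte form E8 B8 81 at offsets 0–2.
U+0048 → 1-byte form 48 at offsets 3–3.
U+006E → 1-byte form 6E at offsets 4–4.
U+06D0 → 2-byte form DB 90 at offsets 5–6.
U+3059 → 3-byte form E3 81 99 at offsets 7–9.
Offset 8 falls in char 5's range; it's byte 2 of E3 81 99 = 0x81.

0x81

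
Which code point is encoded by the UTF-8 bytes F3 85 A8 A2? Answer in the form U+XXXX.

U+C5A22

Leading byte 0xF3 = 11110011 matches 11110xxx → 4-byte sequence.
Byte 1: 0xF3 = 11110011, payload 011 (3 bits).
Byte 2: 0x85 = 10000101 (10xxxxxx ✓), payload 000101.
Byte 3: 0xA8 = 10101000 (10xxxxxx ✓), payload 101000.
Byte 4: 0xA2 = 10100010 (10xxxxxx ✓), payload 100010.
Concatenate: 011000101101000100010 = 0xC5A22 (21 bits → U+C5A22).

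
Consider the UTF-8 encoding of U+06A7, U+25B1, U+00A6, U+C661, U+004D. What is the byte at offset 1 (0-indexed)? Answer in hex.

0xA7

U+06A7 → 2-byte form DA A7 at offsets 0–1.
Offset 1 falls in char 1's range; it's byte 2 of DA A7 = 0xA7.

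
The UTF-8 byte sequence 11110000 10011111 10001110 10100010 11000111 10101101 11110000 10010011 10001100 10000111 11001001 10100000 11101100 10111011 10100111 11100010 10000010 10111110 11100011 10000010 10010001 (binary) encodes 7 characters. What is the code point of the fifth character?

Offset 0: leading byte 0xF0 = 11110000 → 4-byte char #1 = F0 9F 8E A2.
Offset 4: leading byte 0xC7 = 11000111 → 2-byte char #2 = C7 AD.
Offset 6: leading byte 0xF0 = 11110000 → 4-byte char #3 = F0 93 8C 87.
Offset 10: leading byte 0xC9 = 11001001 → 2-byte char #4 = C9 A0.
Offset 12: leading byte 0xEC = 11101100 → 3-byte char #5 = EC BB A7.
Leading byte 0xEC = 11101100 matches 1110xxxx → 3-byte sequence.
Byte 1: 0xEC = 11101100, payload 1100 (4 bits).
Byte 2: 0xBB = 10111011 (10xxxxxx ✓), payload 111011.
Byte 3: 0xA7 = 10100111 (10xxxxxx ✓), payload 100111.
Concatenate: 1100111011100111 = 0xCEE7 (16 bits → U+CEE7).

U+CEE7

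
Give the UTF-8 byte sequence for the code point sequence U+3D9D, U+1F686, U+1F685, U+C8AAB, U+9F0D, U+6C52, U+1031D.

E3 B6 9D F0 9F 9A 86 F0 9F 9A 85 F3 88 AA AB E9 BC 8D E6 B1 92 F0 90 8C 9D

U+3D9D: 3-byte form → E3 B6 9D.
U+1F686: 4-byte form → F0 9F 9A 86.
U+1F685: 4-byte form → F0 9F 9A 85.
U+C8AAB: 4-byte form → F3 88 AA AB.
U+9F0D: 3-byte form → E9 BC 8D.
U+6C52: 3-byte form → E6 B1 92.
U+1031D: 4-byte form → F0 90 8C 9D.
Concatenated (25 bytes): E3 B6 9D F0 9F 9A 86 F0 9F 9A 85 F3 88 AA AB E9 BC 8D E6 B1 92 F0 90 8C 9D.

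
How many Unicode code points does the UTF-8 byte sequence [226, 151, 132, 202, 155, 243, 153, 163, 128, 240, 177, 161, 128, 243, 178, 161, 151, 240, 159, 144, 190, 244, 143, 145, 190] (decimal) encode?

Byte at offset 0: 0xE2 = 11100010 → 3-byte char (#1). Advance 3.
Byte at offset 3: 0xCA = 11001010 → 2-byte char (#2). Advance 2.
Byte at offset 5: 0xF3 = 11110011 → 4-byte char (#3). Advance 4.
Byte at offset 9: 0xF0 = 11110000 → 4-byte char (#4). Advance 4.
Byte at offset 13: 0xF3 = 11110011 → 4-byte char (#5). Advance 4.
Byte at offset 17: 0xF0 = 11110000 → 4-byte char (#6). Advance 4.
Byte at offset 21: 0xF4 = 11110100 → 4-byte char (#7). Advance 4.
Reached end at offset 25 after 7 code points.

7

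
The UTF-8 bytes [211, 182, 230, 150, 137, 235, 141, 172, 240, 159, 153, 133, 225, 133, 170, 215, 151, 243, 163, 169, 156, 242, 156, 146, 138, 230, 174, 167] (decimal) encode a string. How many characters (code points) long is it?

9

Byte at offset 0: 0xD3 = 11010011 → 2-byte char (#1). Advance 2.
Byte at offset 2: 0xE6 = 11100110 → 3-byte char (#2). Advance 3.
Byte at offset 5: 0xEB = 11101011 → 3-byte char (#3). Advance 3.
Byte at offset 8: 0xF0 = 11110000 → 4-byte char (#4). Advance 4.
Byte at offset 12: 0xE1 = 11100001 → 3-byte char (#5). Advance 3.
Byte at offset 15: 0xD7 = 11010111 → 2-byte char (#6). Advance 2.
Byte at offset 17: 0xF3 = 11110011 → 4-byte char (#7). Advance 4.
Byte at offset 21: 0xF2 = 11110010 → 4-byte char (#8). Advance 4.
Byte at offset 25: 0xE6 = 11100110 → 3-byte char (#9). Advance 3.
Reached end at offset 28 after 9 code points.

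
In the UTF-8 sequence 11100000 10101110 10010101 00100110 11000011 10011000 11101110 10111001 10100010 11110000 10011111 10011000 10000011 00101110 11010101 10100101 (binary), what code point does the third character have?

U+00D8

Offset 0: leading byte 0xE0 = 11100000 → 3-byte char #1 = E0 AE 95.
Offset 3: leading byte 0x26 = 00100110 → 1-byte char #2 = 26.
Offset 4: leading byte 0xC3 = 11000011 → 2-byte char #3 = C3 98.
Leading byte 0xC3 = 11000011 matches 110xxxxx → 2-byte sequence.
Byte 1: 0xC3 = 11000011, payload 00011 (5 bits).
Byte 2: 0x98 = 10011000 (10xxxxxx ✓), payload 011000.
Concatenate: 00011011000 = 0xD8 (11 bits → U+00D8).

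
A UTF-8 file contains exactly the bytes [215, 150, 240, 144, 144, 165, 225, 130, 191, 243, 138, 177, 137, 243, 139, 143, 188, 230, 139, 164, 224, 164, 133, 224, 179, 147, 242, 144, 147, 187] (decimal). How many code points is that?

Byte at offset 0: 0xD7 = 11010111 → 2-byte char (#1). Advance 2.
Byte at offset 2: 0xF0 = 11110000 → 4-byte char (#2). Advance 4.
Byte at offset 6: 0xE1 = 11100001 → 3-byte char (#3). Advance 3.
Byte at offset 9: 0xF3 = 11110011 → 4-byte char (#4). Advance 4.
Byte at offset 13: 0xF3 = 11110011 → 4-byte char (#5). Advance 4.
Byte at offset 17: 0xE6 = 11100110 → 3-byte char (#6). Advance 3.
Byte at offset 20: 0xE0 = 11100000 → 3-byte char (#7). Advance 3.
Byte at offset 23: 0xE0 = 11100000 → 3-byte char (#8). Advance 3.
Byte at offset 26: 0xF2 = 11110010 → 4-byte char (#9). Advance 4.
Reached end at offset 30 after 9 code points.

9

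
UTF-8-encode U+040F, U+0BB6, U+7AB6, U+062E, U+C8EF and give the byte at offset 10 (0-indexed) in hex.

0xEC

U+040F → 2-byte form D0 8F at offsets 0–1.
U+0BB6 → 3-byte form E0 AE B6 at offsets 2–4.
U+7AB6 → 3-byte form E7 AA B6 at offsets 5–7.
U+062E → 2-byte form D8 AE at offsets 8–9.
U+C8EF → 3-byte form EC A3 AF at offsets 10–12.
Offset 10 falls in char 5's range; it's byte 1 of EC A3 AF = 0xEC.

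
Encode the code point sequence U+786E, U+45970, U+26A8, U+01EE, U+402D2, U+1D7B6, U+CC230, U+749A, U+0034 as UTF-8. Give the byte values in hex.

E7 A1 AE F1 85 A5 B0 E2 9A A8 C7 AE F1 80 8B 92 F0 9D 9E B6 F3 8C 88 B0 E7 92 9A 34

U+786E: 3-byte form → E7 A1 AE.
U+45970: 4-byte form → F1 85 A5 B0.
U+26A8: 3-byte form → E2 9A A8.
U+01EE: 2-byte form → C7 AE.
U+402D2: 4-byte form → F1 80 8B 92.
U+1D7B6: 4-byte form → F0 9D 9E B6.
U+CC230: 4-byte form → F3 8C 88 B0.
U+749A: 3-byte form → E7 92 9A.
U+0034: 1-byte form → 34.
Concatenated (28 bytes): E7 A1 AE F1 85 A5 B0 E2 9A A8 C7 AE F1 80 8B 92 F0 9D 9E B6 F3 8C 88 B0 E7 92 9A 34.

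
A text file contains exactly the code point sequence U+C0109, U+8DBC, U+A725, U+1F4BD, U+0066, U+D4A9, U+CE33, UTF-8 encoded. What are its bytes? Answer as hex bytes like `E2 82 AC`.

F3 80 84 89 E8 B6 BC EA 9C A5 F0 9F 92 BD 66 ED 92 A9 EC B8 B3

U+C0109: 4-byte form → F3 80 84 89.
U+8DBC: 3-byte form → E8 B6 BC.
U+A725: 3-byte form → EA 9C A5.
U+1F4BD: 4-byte form → F0 9F 92 BD.
U+0066: 1-byte form → 66.
U+D4A9: 3-byte form → ED 92 A9.
U+CE33: 3-byte form → EC B8 B3.
Concatenated (21 bytes): F3 80 84 89 E8 B6 BC EA 9C A5 F0 9F 92 BD 66 ED 92 A9 EC B8 B3.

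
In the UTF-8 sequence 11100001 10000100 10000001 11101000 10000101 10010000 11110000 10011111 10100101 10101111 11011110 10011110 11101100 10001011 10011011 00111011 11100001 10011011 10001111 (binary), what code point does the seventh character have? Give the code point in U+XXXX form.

U+16CF

Offset 0: leading byte 0xE1 = 11100001 → 3-byte char #1 = E1 84 81.
Offset 3: leading byte 0xE8 = 11101000 → 3-byte char #2 = E8 85 90.
Offset 6: leading byte 0xF0 = 11110000 → 4-byte char #3 = F0 9F A5 AF.
Offset 10: leading byte 0xDE = 11011110 → 2-byte char #4 = DE 9E.
Offset 12: leading byte 0xEC = 11101100 → 3-byte char #5 = EC 8B 9B.
Offset 15: leading byte 0x3B = 00111011 → 1-byte char #6 = 3B.
Offset 16: leading byte 0xE1 = 11100001 → 3-byte char #7 = E1 9B 8F.
Leading byte 0xE1 = 11100001 matches 1110xxxx → 3-byte sequence.
Byte 1: 0xE1 = 11100001, payload 0001 (4 bits).
Byte 2: 0x9B = 10011011 (10xxxxxx ✓), payload 011011.
Byte 3: 0x8F = 10001111 (10xxxxxx ✓), payload 001111.
Concatenate: 0001011011001111 = 0x16CF (16 bits → U+16CF).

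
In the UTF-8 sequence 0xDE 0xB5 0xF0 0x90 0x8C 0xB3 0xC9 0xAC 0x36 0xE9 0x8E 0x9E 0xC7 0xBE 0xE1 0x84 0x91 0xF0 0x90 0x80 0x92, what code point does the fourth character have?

U+0036

Offset 0: leading byte 0xDE = 11011110 → 2-byte char #1 = DE B5.
Offset 2: leading byte 0xF0 = 11110000 → 4-byte char #2 = F0 90 8C B3.
Offset 6: leading byte 0xC9 = 11001001 → 2-byte char #3 = C9 AC.
Offset 8: leading byte 0x36 = 00110110 → 1-byte char #4 = 36.
Leading byte 0x36 = 00110110 matches 0xxxxxxx → 1-byte sequence.
Byte 1: 0x36 = 00110110, payload 0110110 (7 bits).
Concatenate: 0110110 = 0x36 (7 bits → U+0036).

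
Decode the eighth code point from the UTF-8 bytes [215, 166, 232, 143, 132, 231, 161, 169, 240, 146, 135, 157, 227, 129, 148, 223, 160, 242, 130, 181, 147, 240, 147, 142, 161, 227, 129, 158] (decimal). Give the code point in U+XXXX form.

U+133A1

Offset 0: leading byte 0xD7 = 11010111 → 2-byte char #1 = D7 A6.
Offset 2: leading byte 0xE8 = 11101000 → 3-byte char #2 = E8 8F 84.
Offset 5: leading byte 0xE7 = 11100111 → 3-byte char #3 = E7 A1 A9.
Offset 8: leading byte 0xF0 = 11110000 → 4-byte char #4 = F0 92 87 9D.
Offset 12: leading byte 0xE3 = 11100011 → 3-byte char #5 = E3 81 94.
Offset 15: leading byte 0xDF = 11011111 → 2-byte char #6 = DF A0.
Offset 17: leading byte 0xF2 = 11110010 → 4-byte char #7 = F2 82 B5 93.
Offset 21: leading byte 0xF0 = 11110000 → 4-byte char #8 = F0 93 8E A1.
Leading byte 0xF0 = 11110000 matches 11110xxx → 4-byte sequence.
Byte 1: 0xF0 = 11110000, payload 000 (3 bits).
Byte 2: 0x93 = 10010011 (10xxxxxx ✓), payload 010011.
Byte 3: 0x8E = 10001110 (10xxxxxx ✓), payload 001110.
Byte 4: 0xA1 = 10100001 (10xxxxxx ✓), payload 100001.
Concatenate: 000010011001110100001 = 0x133A1 (21 bits → U+133A1).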